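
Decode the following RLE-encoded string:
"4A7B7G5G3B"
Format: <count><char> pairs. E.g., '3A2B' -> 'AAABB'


Expanding each <count><char> pair:
  4A -> 'AAAA'
  7B -> 'BBBBBBB'
  7G -> 'GGGGGGG'
  5G -> 'GGGGG'
  3B -> 'BBB'

Decoded = AAAABBBBBBBGGGGGGGGGGGGBBB


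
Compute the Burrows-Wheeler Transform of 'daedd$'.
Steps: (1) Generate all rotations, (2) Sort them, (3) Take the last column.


Rotations (sorted):
  0: $daedd -> last char: d
  1: aedd$d -> last char: d
  2: d$daed -> last char: d
  3: daedd$ -> last char: $
  4: dd$dae -> last char: e
  5: edd$da -> last char: a


BWT = ddd$ea


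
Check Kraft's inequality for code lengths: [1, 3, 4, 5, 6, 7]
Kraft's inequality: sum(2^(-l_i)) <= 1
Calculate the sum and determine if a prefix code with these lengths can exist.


Sum = 2^(-1) + 2^(-3) + 2^(-4) + 2^(-5) + 2^(-6) + 2^(-7)
    = 0.5 + 0.125 + 0.0625 + 0.03125 + 0.015625 + 0.0078125
    = 95/128 = 0.7421875
Since 0.7421875 <= 1, Kraft's inequality IS satisfied.
A prefix code with these lengths CAN exist.

Kraft sum = 0.7421875. Satisfied.


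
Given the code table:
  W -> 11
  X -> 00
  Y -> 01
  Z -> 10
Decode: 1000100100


Decoding:
10 -> Z
00 -> X
10 -> Z
01 -> Y
00 -> X


Result: ZXZYX


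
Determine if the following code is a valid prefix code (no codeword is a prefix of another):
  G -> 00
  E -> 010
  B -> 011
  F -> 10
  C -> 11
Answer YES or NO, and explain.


Checking each pair (does one codeword prefix another?):
  G='00' vs E='010': no prefix
  G='00' vs B='011': no prefix
  G='00' vs F='10': no prefix
  G='00' vs C='11': no prefix
  E='010' vs G='00': no prefix
  E='010' vs B='011': no prefix
  E='010' vs F='10': no prefix
  E='010' vs C='11': no prefix
  B='011' vs G='00': no prefix
  B='011' vs E='010': no prefix
  B='011' vs F='10': no prefix
  B='011' vs C='11': no prefix
  F='10' vs G='00': no prefix
  F='10' vs E='010': no prefix
  F='10' vs B='011': no prefix
  F='10' vs C='11': no prefix
  C='11' vs G='00': no prefix
  C='11' vs E='010': no prefix
  C='11' vs B='011': no prefix
  C='11' vs F='10': no prefix
No violation found over all pairs.

YES -- this is a valid prefix code. No codeword is a prefix of any other codeword.


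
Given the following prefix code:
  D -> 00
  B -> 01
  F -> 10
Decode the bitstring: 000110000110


Decoding step by step:
Bits 00 -> D
Bits 01 -> B
Bits 10 -> F
Bits 00 -> D
Bits 01 -> B
Bits 10 -> F


Decoded message: DBFDBF


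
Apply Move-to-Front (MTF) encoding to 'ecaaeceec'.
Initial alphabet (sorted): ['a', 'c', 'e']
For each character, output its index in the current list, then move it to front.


MTF encoding:
'e': index 2 in ['a', 'c', 'e'] -> ['e', 'a', 'c']
'c': index 2 in ['e', 'a', 'c'] -> ['c', 'e', 'a']
'a': index 2 in ['c', 'e', 'a'] -> ['a', 'c', 'e']
'a': index 0 in ['a', 'c', 'e'] -> ['a', 'c', 'e']
'e': index 2 in ['a', 'c', 'e'] -> ['e', 'a', 'c']
'c': index 2 in ['e', 'a', 'c'] -> ['c', 'e', 'a']
'e': index 1 in ['c', 'e', 'a'] -> ['e', 'c', 'a']
'e': index 0 in ['e', 'c', 'a'] -> ['e', 'c', 'a']
'c': index 1 in ['e', 'c', 'a'] -> ['c', 'e', 'a']


Output: [2, 2, 2, 0, 2, 2, 1, 0, 1]


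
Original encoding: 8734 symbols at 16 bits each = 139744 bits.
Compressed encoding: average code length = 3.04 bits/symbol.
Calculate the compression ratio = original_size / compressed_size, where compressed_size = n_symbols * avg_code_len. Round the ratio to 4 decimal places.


original_size = n_symbols * orig_bits = 8734 * 16 = 139744 bits
compressed_size = n_symbols * avg_code_len = 8734 * 3.04 = 26551.36 bits
ratio = original_size / compressed_size = 139744 / 26551.36 = 5.2632

Compression ratio = 5.2632


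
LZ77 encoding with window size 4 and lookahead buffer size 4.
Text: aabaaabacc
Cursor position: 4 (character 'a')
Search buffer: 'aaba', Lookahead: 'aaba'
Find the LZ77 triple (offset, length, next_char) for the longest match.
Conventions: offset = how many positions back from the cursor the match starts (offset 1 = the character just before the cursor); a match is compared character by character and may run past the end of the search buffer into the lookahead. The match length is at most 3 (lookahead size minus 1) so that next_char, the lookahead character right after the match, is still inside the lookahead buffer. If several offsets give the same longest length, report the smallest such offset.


Try each offset into the search buffer:
  offset=1 (pos 3, char 'a'): match length 2
  offset=2 (pos 2, char 'b'): match length 0
  offset=3 (pos 1, char 'a'): match length 1
  offset=4 (pos 0, char 'a'): match length 3
Longest match has length 3 at offset 4.
next_char = character at position 4 + 3 = 7 -> 'a'

Best match: offset=4, length=3 (matching 'aab' starting at position 0)
LZ77 triple: (4, 3, 'a')


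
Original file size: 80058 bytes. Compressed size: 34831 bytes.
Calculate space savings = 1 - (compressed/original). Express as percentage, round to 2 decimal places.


ratio = compressed/original = 34831/80058 = 0.435072
savings = 1 - ratio = 1 - 0.435072 = 0.564928
as a percentage: 0.564928 * 100 = 56.49%

Space savings = 1 - 34831/80058 = 56.49%


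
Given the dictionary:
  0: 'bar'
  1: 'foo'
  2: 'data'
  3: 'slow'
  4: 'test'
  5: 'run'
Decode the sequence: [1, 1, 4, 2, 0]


Look up each index in the dictionary:
  1 -> 'foo'
  1 -> 'foo'
  4 -> 'test'
  2 -> 'data'
  0 -> 'bar'

Decoded: "foo foo test data bar"


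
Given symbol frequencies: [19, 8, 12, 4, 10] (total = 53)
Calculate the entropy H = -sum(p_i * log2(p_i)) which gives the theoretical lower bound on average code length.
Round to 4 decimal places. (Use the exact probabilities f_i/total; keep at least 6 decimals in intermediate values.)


Per-symbol terms -p_i * log2(p_i) with p_i = f_i/53:
  p = 19/53 = 0.358491: log2(p) = -1.479993, -p*log2(p) = 0.530564
  p = 8/53 = 0.150943: log2(p) = -2.727920, -p*log2(p) = 0.411762
  p = 12/53 = 0.226415: log2(p) = -2.142958, -p*log2(p) = 0.485198
  p = 4/53 = 0.075472: log2(p) = -3.727920, -p*log2(p) = 0.281352
  p = 10/53 = 0.188679: log2(p) = -2.405992, -p*log2(p) = 0.453961
H = 0.530564 + 0.411762 + 0.485198 + 0.281352 + 0.453961 = 2.162837

H = 2.1628 bits/symbol


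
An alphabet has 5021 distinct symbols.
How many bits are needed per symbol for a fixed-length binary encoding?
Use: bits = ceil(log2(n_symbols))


log2(5021) = 12.2938
Bracket: 2^12 = 4096 < 5021 <= 2^13 = 8192
So ceil(log2(5021)) = 13

bits = ceil(log2(5021)) = ceil(12.2938) = 13 bits


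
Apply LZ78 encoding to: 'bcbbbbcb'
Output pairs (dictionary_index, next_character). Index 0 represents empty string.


LZ78 encoding steps:
Dictionary: {0: ''}
Step 1: w='' (idx 0), next='b' -> output (0, 'b'), add 'b' as idx 1
Step 2: w='' (idx 0), next='c' -> output (0, 'c'), add 'c' as idx 2
Step 3: w='b' (idx 1), next='b' -> output (1, 'b'), add 'bb' as idx 3
Step 4: w='bb' (idx 3), next='c' -> output (3, 'c'), add 'bbc' as idx 4
Step 5: w='b' (idx 1), end of input -> output (1, '')


Encoded: [(0, 'b'), (0, 'c'), (1, 'b'), (3, 'c'), (1, '')]


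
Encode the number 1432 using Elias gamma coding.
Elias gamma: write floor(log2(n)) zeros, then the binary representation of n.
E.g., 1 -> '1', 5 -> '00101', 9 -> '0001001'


num_bits = floor(log2(1432)) + 1 = 11
leading_zeros = num_bits - 1 = 10
binary(1432) = 10110011000

Elias gamma(1432) = '0000000000' + '10110011000' = 000000000010110011000 (21 bits)


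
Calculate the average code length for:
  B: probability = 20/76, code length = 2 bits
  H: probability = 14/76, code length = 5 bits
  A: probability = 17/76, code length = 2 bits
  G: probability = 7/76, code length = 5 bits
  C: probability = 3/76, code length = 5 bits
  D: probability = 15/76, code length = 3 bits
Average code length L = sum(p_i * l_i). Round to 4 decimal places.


Weighted contributions p_i * l_i:
  B: (20/76) * 2 = 40/76
  H: (14/76) * 5 = 70/76
  A: (17/76) * 2 = 34/76
  G: (7/76) * 5 = 35/76
  C: (3/76) * 5 = 15/76
  D: (15/76) * 3 = 45/76
Sum = (40 + 70 + 34 + 35 + 15 + 45)/76 = 239/76

L = 239/76 = 3.1447 bits/symbol


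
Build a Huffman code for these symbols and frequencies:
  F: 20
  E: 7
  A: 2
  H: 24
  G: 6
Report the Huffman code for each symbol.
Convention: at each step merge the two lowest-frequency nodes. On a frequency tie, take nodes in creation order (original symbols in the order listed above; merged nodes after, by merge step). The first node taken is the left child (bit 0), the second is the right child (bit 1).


Huffman tree construction:
Step 1: Merge A(2) + G(6) = 8
Step 2: Merge E(7) + (A+G)(8) = 15
Step 3: Merge (E+(A+G))(15) + F(20) = 35
Step 4: Merge H(24) + ((E+(A+G))+F)(35) = 59
Read each symbol's code off the tree from the root (left child = 0, right child = 1).

Codes:
  F: 11 (length 2)
  E: 100 (length 3)
  A: 1010 (length 4)
  H: 0 (length 1)
  G: 1011 (length 4)
Average code length: 117/59 = 1.9831 bits/symbol


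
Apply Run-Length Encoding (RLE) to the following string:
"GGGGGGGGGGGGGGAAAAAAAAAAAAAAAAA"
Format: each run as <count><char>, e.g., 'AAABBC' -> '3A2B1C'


Scanning runs left to right:
  i=0: run of 'G' x 14 -> '14G'
  i=14: run of 'A' x 17 -> '17A'

RLE = 14G17A


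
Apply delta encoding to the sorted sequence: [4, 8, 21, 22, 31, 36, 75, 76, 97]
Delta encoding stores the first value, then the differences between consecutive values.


First value: 4
Deltas:
  8 - 4 = 4
  21 - 8 = 13
  22 - 21 = 1
  31 - 22 = 9
  36 - 31 = 5
  75 - 36 = 39
  76 - 75 = 1
  97 - 76 = 21


Delta encoded: [4, 4, 13, 1, 9, 5, 39, 1, 21]


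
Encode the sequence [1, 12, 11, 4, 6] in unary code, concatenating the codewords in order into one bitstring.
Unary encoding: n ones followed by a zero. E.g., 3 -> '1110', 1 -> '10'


Encode each number as n ones followed by a terminating 0:
  1 -> 10 (2 bits)
  12 -> 1111111111110 (13 bits)
  11 -> 111111111110 (12 bits)
  4 -> 11110 (5 bits)
  6 -> 1111110 (7 bits)
Total length = 2 + 13 + 12 + 5 + 7 = 39 bits.

Unary([1, 12, 11, 4, 6]) = 101111111111110111111111110111101111110 (39 bits)


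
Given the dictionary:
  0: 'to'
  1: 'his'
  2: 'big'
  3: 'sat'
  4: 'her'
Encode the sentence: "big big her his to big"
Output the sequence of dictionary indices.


Look up each word in the dictionary:
  'big' -> 2
  'big' -> 2
  'her' -> 4
  'his' -> 1
  'to' -> 0
  'big' -> 2

Encoded: [2, 2, 4, 1, 0, 2]


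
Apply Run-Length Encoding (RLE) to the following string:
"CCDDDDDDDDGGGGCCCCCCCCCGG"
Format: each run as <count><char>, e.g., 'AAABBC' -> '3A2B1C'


Scanning runs left to right:
  i=0: run of 'C' x 2 -> '2C'
  i=2: run of 'D' x 8 -> '8D'
  i=10: run of 'G' x 4 -> '4G'
  i=14: run of 'C' x 9 -> '9C'
  i=23: run of 'G' x 2 -> '2G'

RLE = 2C8D4G9C2G


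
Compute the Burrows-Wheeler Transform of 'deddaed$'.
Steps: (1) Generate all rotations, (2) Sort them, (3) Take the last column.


Rotations (sorted):
  0: $deddaed -> last char: d
  1: aed$dedd -> last char: d
  2: d$deddae -> last char: e
  3: daed$ded -> last char: d
  4: ddaed$de -> last char: e
  5: deddaed$ -> last char: $
  6: ed$dedda -> last char: a
  7: eddaed$d -> last char: d


BWT = ddede$ad


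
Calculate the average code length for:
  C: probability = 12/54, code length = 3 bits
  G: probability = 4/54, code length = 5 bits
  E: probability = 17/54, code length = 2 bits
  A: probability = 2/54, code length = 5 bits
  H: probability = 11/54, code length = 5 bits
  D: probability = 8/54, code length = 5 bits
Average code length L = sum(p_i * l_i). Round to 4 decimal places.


Weighted contributions p_i * l_i:
  C: (12/54) * 3 = 36/54
  G: (4/54) * 5 = 20/54
  E: (17/54) * 2 = 34/54
  A: (2/54) * 5 = 10/54
  H: (11/54) * 5 = 55/54
  D: (8/54) * 5 = 40/54
Sum = (36 + 20 + 34 + 10 + 55 + 40)/54 = 195/54

L = 195/54 = 3.6111 bits/symbol


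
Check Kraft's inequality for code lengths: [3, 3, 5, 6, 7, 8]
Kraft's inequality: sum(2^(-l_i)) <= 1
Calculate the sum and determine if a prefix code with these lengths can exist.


Sum = 2^(-3) + 2^(-3) + 2^(-5) + 2^(-6) + 2^(-7) + 2^(-8)
    = 0.125 + 0.125 + 0.03125 + 0.015625 + 0.0078125 + 0.00390625
    = 79/256 = 0.30859375
Since 0.30859375 <= 1, Kraft's inequality IS satisfied.
A prefix code with these lengths CAN exist.

Kraft sum = 0.30859375. Satisfied.


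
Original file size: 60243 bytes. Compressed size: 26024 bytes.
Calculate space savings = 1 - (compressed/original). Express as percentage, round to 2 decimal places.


ratio = compressed/original = 26024/60243 = 0.431984
savings = 1 - ratio = 1 - 0.431984 = 0.568016
as a percentage: 0.568016 * 100 = 56.8%

Space savings = 1 - 26024/60243 = 56.8%


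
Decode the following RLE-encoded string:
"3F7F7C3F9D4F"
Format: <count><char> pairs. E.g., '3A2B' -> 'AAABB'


Expanding each <count><char> pair:
  3F -> 'FFF'
  7F -> 'FFFFFFF'
  7C -> 'CCCCCCC'
  3F -> 'FFF'
  9D -> 'DDDDDDDDD'
  4F -> 'FFFF'

Decoded = FFFFFFFFFFCCCCCCCFFFDDDDDDDDDFFFF


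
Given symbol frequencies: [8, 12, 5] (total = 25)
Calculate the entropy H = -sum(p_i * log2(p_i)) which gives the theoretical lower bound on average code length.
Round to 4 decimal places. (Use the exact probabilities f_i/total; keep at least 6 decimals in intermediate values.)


Per-symbol terms -p_i * log2(p_i) with p_i = f_i/25:
  p = 8/25 = 0.320000: log2(p) = -1.643856, -p*log2(p) = 0.526034
  p = 12/25 = 0.480000: log2(p) = -1.058894, -p*log2(p) = 0.508269
  p = 5/25 = 0.200000: log2(p) = -2.321928, -p*log2(p) = 0.464386
H = 0.526034 + 0.508269 + 0.464386 = 1.498689

H = 1.4987 bits/symbol


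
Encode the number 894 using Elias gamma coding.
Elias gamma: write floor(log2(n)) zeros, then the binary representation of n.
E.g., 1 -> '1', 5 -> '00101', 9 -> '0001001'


num_bits = floor(log2(894)) + 1 = 10
leading_zeros = num_bits - 1 = 9
binary(894) = 1101111110

Elias gamma(894) = '000000000' + '1101111110' = 0000000001101111110 (19 bits)


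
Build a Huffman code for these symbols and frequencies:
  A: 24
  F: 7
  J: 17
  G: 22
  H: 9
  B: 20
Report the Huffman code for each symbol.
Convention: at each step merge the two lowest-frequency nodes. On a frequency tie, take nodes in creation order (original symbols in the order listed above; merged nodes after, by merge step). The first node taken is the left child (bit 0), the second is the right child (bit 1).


Huffman tree construction:
Step 1: Merge F(7) + H(9) = 16
Step 2: Merge (F+H)(16) + J(17) = 33
Step 3: Merge B(20) + G(22) = 42
Step 4: Merge A(24) + ((F+H)+J)(33) = 57
Step 5: Merge (B+G)(42) + (A+((F+H)+J))(57) = 99
Read each symbol's code off the tree from the root (left child = 0, right child = 1).

Codes:
  A: 10 (length 2)
  F: 1100 (length 4)
  J: 111 (length 3)
  G: 01 (length 2)
  H: 1101 (length 4)
  B: 00 (length 2)
Average code length: 247/99 = 2.4949 bits/symbol


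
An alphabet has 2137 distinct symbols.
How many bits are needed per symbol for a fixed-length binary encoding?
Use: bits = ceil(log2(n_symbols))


log2(2137) = 11.0614
Bracket: 2^11 = 2048 < 2137 <= 2^12 = 4096
So ceil(log2(2137)) = 12

bits = ceil(log2(2137)) = ceil(11.0614) = 12 bits


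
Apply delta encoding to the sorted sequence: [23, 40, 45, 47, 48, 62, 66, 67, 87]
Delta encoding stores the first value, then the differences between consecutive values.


First value: 23
Deltas:
  40 - 23 = 17
  45 - 40 = 5
  47 - 45 = 2
  48 - 47 = 1
  62 - 48 = 14
  66 - 62 = 4
  67 - 66 = 1
  87 - 67 = 20


Delta encoded: [23, 17, 5, 2, 1, 14, 4, 1, 20]


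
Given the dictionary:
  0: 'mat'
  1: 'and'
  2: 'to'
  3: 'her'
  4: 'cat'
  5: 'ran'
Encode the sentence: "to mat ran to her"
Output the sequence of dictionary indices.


Look up each word in the dictionary:
  'to' -> 2
  'mat' -> 0
  'ran' -> 5
  'to' -> 2
  'her' -> 3

Encoded: [2, 0, 5, 2, 3]


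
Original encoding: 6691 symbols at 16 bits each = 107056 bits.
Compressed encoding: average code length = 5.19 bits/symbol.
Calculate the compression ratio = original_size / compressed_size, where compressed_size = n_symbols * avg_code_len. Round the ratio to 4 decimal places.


original_size = n_symbols * orig_bits = 6691 * 16 = 107056 bits
compressed_size = n_symbols * avg_code_len = 6691 * 5.19 = 34726.29 bits
ratio = original_size / compressed_size = 107056 / 34726.29 = 3.0829

Compression ratio = 3.0829


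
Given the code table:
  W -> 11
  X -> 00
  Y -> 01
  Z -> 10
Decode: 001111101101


Decoding:
00 -> X
11 -> W
11 -> W
10 -> Z
11 -> W
01 -> Y


Result: XWWZWY


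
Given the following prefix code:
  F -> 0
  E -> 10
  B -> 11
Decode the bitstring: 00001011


Decoding step by step:
Bits 0 -> F
Bits 0 -> F
Bits 0 -> F
Bits 0 -> F
Bits 10 -> E
Bits 11 -> B


Decoded message: FFFFEB


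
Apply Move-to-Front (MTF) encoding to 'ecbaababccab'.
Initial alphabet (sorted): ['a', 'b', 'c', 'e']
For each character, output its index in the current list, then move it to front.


MTF encoding:
'e': index 3 in ['a', 'b', 'c', 'e'] -> ['e', 'a', 'b', 'c']
'c': index 3 in ['e', 'a', 'b', 'c'] -> ['c', 'e', 'a', 'b']
'b': index 3 in ['c', 'e', 'a', 'b'] -> ['b', 'c', 'e', 'a']
'a': index 3 in ['b', 'c', 'e', 'a'] -> ['a', 'b', 'c', 'e']
'a': index 0 in ['a', 'b', 'c', 'e'] -> ['a', 'b', 'c', 'e']
'b': index 1 in ['a', 'b', 'c', 'e'] -> ['b', 'a', 'c', 'e']
'a': index 1 in ['b', 'a', 'c', 'e'] -> ['a', 'b', 'c', 'e']
'b': index 1 in ['a', 'b', 'c', 'e'] -> ['b', 'a', 'c', 'e']
'c': index 2 in ['b', 'a', 'c', 'e'] -> ['c', 'b', 'a', 'e']
'c': index 0 in ['c', 'b', 'a', 'e'] -> ['c', 'b', 'a', 'e']
'a': index 2 in ['c', 'b', 'a', 'e'] -> ['a', 'c', 'b', 'e']
'b': index 2 in ['a', 'c', 'b', 'e'] -> ['b', 'a', 'c', 'e']


Output: [3, 3, 3, 3, 0, 1, 1, 1, 2, 0, 2, 2]


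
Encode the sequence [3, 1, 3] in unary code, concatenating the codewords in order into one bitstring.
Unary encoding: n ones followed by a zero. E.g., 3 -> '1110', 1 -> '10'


Encode each number as n ones followed by a terminating 0:
  3 -> 1110 (4 bits)
  1 -> 10 (2 bits)
  3 -> 1110 (4 bits)
Total length = 4 + 2 + 4 = 10 bits.

Unary([3, 1, 3]) = 1110101110 (10 bits)


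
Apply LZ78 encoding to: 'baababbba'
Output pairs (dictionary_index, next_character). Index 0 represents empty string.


LZ78 encoding steps:
Dictionary: {0: ''}
Step 1: w='' (idx 0), next='b' -> output (0, 'b'), add 'b' as idx 1
Step 2: w='' (idx 0), next='a' -> output (0, 'a'), add 'a' as idx 2
Step 3: w='a' (idx 2), next='b' -> output (2, 'b'), add 'ab' as idx 3
Step 4: w='ab' (idx 3), next='b' -> output (3, 'b'), add 'abb' as idx 4
Step 5: w='b' (idx 1), next='a' -> output (1, 'a'), add 'ba' as idx 5


Encoded: [(0, 'b'), (0, 'a'), (2, 'b'), (3, 'b'), (1, 'a')]


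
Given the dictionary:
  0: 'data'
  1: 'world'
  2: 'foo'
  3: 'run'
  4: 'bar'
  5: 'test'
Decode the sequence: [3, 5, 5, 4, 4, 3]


Look up each index in the dictionary:
  3 -> 'run'
  5 -> 'test'
  5 -> 'test'
  4 -> 'bar'
  4 -> 'bar'
  3 -> 'run'

Decoded: "run test test bar bar run"


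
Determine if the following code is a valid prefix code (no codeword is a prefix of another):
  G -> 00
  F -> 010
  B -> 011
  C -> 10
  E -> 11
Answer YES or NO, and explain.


Checking each pair (does one codeword prefix another?):
  G='00' vs F='010': no prefix
  G='00' vs B='011': no prefix
  G='00' vs C='10': no prefix
  G='00' vs E='11': no prefix
  F='010' vs G='00': no prefix
  F='010' vs B='011': no prefix
  F='010' vs C='10': no prefix
  F='010' vs E='11': no prefix
  B='011' vs G='00': no prefix
  B='011' vs F='010': no prefix
  B='011' vs C='10': no prefix
  B='011' vs E='11': no prefix
  C='10' vs G='00': no prefix
  C='10' vs F='010': no prefix
  C='10' vs B='011': no prefix
  C='10' vs E='11': no prefix
  E='11' vs G='00': no prefix
  E='11' vs F='010': no prefix
  E='11' vs B='011': no prefix
  E='11' vs C='10': no prefix
No violation found over all pairs.

YES -- this is a valid prefix code. No codeword is a prefix of any other codeword.


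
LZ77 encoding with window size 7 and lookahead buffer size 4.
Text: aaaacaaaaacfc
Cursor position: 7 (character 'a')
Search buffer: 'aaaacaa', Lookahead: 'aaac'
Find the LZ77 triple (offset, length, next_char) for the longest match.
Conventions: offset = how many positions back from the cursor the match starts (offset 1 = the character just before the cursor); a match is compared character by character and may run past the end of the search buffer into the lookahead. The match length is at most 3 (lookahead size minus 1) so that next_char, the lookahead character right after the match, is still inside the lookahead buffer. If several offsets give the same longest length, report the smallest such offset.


Try each offset into the search buffer:
  offset=1 (pos 6, char 'a'): match length 3
  offset=2 (pos 5, char 'a'): match length 3
  offset=3 (pos 4, char 'c'): match length 0
  offset=4 (pos 3, char 'a'): match length 1
  offset=5 (pos 2, char 'a'): match length 2
  offset=6 (pos 1, char 'a'): match length 3
  offset=7 (pos 0, char 'a'): match length 3
Longest match has length 3, found at offsets 1, 2, 6, 7; take the smallest, offset 1.
next_char = character at position 7 + 3 = 10 -> 'c'

Best match: offset=1, length=3 (matching 'aaa' starting at position 6)
LZ77 triple: (1, 3, 'c')


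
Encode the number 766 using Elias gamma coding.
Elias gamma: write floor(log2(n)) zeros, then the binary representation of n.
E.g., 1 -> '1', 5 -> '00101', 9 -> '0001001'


num_bits = floor(log2(766)) + 1 = 10
leading_zeros = num_bits - 1 = 9
binary(766) = 1011111110

Elias gamma(766) = '000000000' + '1011111110' = 0000000001011111110 (19 bits)


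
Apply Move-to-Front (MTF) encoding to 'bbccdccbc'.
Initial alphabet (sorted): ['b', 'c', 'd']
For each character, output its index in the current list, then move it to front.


MTF encoding:
'b': index 0 in ['b', 'c', 'd'] -> ['b', 'c', 'd']
'b': index 0 in ['b', 'c', 'd'] -> ['b', 'c', 'd']
'c': index 1 in ['b', 'c', 'd'] -> ['c', 'b', 'd']
'c': index 0 in ['c', 'b', 'd'] -> ['c', 'b', 'd']
'd': index 2 in ['c', 'b', 'd'] -> ['d', 'c', 'b']
'c': index 1 in ['d', 'c', 'b'] -> ['c', 'd', 'b']
'c': index 0 in ['c', 'd', 'b'] -> ['c', 'd', 'b']
'b': index 2 in ['c', 'd', 'b'] -> ['b', 'c', 'd']
'c': index 1 in ['b', 'c', 'd'] -> ['c', 'b', 'd']


Output: [0, 0, 1, 0, 2, 1, 0, 2, 1]


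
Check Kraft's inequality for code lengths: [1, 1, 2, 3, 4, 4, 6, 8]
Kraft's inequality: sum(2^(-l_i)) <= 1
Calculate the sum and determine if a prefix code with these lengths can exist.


Sum = 2^(-1) + 2^(-1) + 2^(-2) + 2^(-3) + 2^(-4) + 2^(-4) + 2^(-6) + 2^(-8)
    = 0.5 + 0.5 + 0.25 + 0.125 + 0.0625 + 0.0625 + 0.015625 + 0.00390625
    = 389/256 = 1.51953125
Since 1.51953125 > 1, Kraft's inequality is NOT satisfied.
A prefix code with these lengths CANNOT exist.

Kraft sum = 1.51953125. Not satisfied.


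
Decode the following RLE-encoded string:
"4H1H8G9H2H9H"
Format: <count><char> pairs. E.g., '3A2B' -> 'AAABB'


Expanding each <count><char> pair:
  4H -> 'HHHH'
  1H -> 'H'
  8G -> 'GGGGGGGG'
  9H -> 'HHHHHHHHH'
  2H -> 'HH'
  9H -> 'HHHHHHHHH'

Decoded = HHHHHGGGGGGGGHHHHHHHHHHHHHHHHHHHH


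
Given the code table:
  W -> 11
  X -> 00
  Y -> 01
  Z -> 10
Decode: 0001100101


Decoding:
00 -> X
01 -> Y
10 -> Z
01 -> Y
01 -> Y


Result: XYZYY


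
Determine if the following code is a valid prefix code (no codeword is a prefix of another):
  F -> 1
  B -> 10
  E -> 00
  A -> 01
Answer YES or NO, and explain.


Checking each pair (does one codeword prefix another?):
  F='1' vs B='10': prefix -- VIOLATION

NO -- this is NOT a valid prefix code. F (1) is a prefix of B (10).


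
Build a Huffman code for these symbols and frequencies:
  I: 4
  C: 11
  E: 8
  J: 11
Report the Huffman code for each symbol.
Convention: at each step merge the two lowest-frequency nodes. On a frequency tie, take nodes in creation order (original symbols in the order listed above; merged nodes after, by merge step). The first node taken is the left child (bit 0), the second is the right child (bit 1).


Huffman tree construction:
Step 1: Merge I(4) + E(8) = 12
Step 2: Merge C(11) + J(11) = 22
Step 3: Merge (I+E)(12) + (C+J)(22) = 34
Read each symbol's code off the tree from the root (left child = 0, right child = 1).

Codes:
  I: 00 (length 2)
  C: 10 (length 2)
  E: 01 (length 2)
  J: 11 (length 2)
Average code length: 68/34 = 2.0000 bits/symbol


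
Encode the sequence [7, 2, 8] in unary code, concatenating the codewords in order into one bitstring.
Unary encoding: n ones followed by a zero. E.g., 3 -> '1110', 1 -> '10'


Encode each number as n ones followed by a terminating 0:
  7 -> 11111110 (8 bits)
  2 -> 110 (3 bits)
  8 -> 111111110 (9 bits)
Total length = 8 + 3 + 9 = 20 bits.

Unary([7, 2, 8]) = 11111110110111111110 (20 bits)


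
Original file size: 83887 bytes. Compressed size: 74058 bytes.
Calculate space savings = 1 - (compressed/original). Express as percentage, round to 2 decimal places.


ratio = compressed/original = 74058/83887 = 0.88283
savings = 1 - ratio = 1 - 0.88283 = 0.11717
as a percentage: 0.11717 * 100 = 11.72%

Space savings = 1 - 74058/83887 = 11.72%


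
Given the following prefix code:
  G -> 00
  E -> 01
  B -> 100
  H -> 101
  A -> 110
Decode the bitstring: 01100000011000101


Decoding step by step:
Bits 01 -> E
Bits 100 -> B
Bits 00 -> G
Bits 00 -> G
Bits 110 -> A
Bits 00 -> G
Bits 101 -> H


Decoded message: EBGGAGH


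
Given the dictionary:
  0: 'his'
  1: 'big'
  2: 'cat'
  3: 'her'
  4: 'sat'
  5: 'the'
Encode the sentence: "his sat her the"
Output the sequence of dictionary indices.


Look up each word in the dictionary:
  'his' -> 0
  'sat' -> 4
  'her' -> 3
  'the' -> 5

Encoded: [0, 4, 3, 5]


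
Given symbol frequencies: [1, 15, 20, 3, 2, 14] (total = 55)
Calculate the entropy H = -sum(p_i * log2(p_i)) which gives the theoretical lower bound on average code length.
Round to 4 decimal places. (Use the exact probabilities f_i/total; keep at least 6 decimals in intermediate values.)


Per-symbol terms -p_i * log2(p_i) with p_i = f_i/55:
  p = 1/55 = 0.018182: log2(p) = -5.781360, -p*log2(p) = 0.105116
  p = 15/55 = 0.272727: log2(p) = -1.874469, -p*log2(p) = 0.511219
  p = 20/55 = 0.363636: log2(p) = -1.459432, -p*log2(p) = 0.530702
  p = 3/55 = 0.054545: log2(p) = -4.196397, -p*log2(p) = 0.228894
  p = 2/55 = 0.036364: log2(p) = -4.781360, -p*log2(p) = 0.173868
  p = 14/55 = 0.254545: log2(p) = -1.974005, -p*log2(p) = 0.502474
H = 0.105116 + 0.511219 + 0.530702 + 0.228894 + 0.173868 + 0.502474 = 2.052273

H = 2.0523 bits/symbol


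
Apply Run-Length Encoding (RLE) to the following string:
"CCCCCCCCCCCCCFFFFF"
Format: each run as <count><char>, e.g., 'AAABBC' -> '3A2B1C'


Scanning runs left to right:
  i=0: run of 'C' x 13 -> '13C'
  i=13: run of 'F' x 5 -> '5F'

RLE = 13C5F


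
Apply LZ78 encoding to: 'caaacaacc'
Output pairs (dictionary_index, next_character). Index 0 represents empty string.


LZ78 encoding steps:
Dictionary: {0: ''}
Step 1: w='' (idx 0), next='c' -> output (0, 'c'), add 'c' as idx 1
Step 2: w='' (idx 0), next='a' -> output (0, 'a'), add 'a' as idx 2
Step 3: w='a' (idx 2), next='a' -> output (2, 'a'), add 'aa' as idx 3
Step 4: w='c' (idx 1), next='a' -> output (1, 'a'), add 'ca' as idx 4
Step 5: w='a' (idx 2), next='c' -> output (2, 'c'), add 'ac' as idx 5
Step 6: w='c' (idx 1), end of input -> output (1, '')


Encoded: [(0, 'c'), (0, 'a'), (2, 'a'), (1, 'a'), (2, 'c'), (1, '')]


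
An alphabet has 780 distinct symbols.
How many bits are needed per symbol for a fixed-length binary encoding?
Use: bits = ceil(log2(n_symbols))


log2(780) = 9.6073
Bracket: 2^9 = 512 < 780 <= 2^10 = 1024
So ceil(log2(780)) = 10

bits = ceil(log2(780)) = ceil(9.6073) = 10 bits


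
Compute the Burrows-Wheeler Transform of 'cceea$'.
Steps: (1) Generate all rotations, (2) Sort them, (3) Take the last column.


Rotations (sorted):
  0: $cceea -> last char: a
  1: a$ccee -> last char: e
  2: cceea$ -> last char: $
  3: ceea$c -> last char: c
  4: ea$cce -> last char: e
  5: eea$cc -> last char: c


BWT = ae$cec


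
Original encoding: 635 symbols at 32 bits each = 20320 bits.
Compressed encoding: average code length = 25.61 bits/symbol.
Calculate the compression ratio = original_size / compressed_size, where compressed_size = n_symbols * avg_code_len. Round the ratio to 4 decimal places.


original_size = n_symbols * orig_bits = 635 * 32 = 20320 bits
compressed_size = n_symbols * avg_code_len = 635 * 25.61 = 16262.35 bits
ratio = original_size / compressed_size = 20320 / 16262.35 = 1.2495

Compression ratio = 1.2495


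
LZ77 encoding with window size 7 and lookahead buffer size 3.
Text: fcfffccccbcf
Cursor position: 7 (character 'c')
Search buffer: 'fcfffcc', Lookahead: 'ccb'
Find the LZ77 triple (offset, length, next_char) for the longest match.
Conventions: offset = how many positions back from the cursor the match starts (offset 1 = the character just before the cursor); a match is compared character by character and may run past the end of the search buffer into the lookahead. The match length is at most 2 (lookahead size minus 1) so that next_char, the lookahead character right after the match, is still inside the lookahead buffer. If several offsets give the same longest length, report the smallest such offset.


Try each offset into the search buffer:
  offset=1 (pos 6, char 'c'): match length 2
  offset=2 (pos 5, char 'c'): match length 2
  offset=3 (pos 4, char 'f'): match length 0
  offset=4 (pos 3, char 'f'): match length 0
  offset=5 (pos 2, char 'f'): match length 0
  offset=6 (pos 1, char 'c'): match length 1
  offset=7 (pos 0, char 'f'): match length 0
Longest match has length 2, found at offsets 1, 2; take the smallest, offset 1.
next_char = character at position 7 + 2 = 9 -> 'b'

Best match: offset=1, length=2 (matching 'cc' starting at position 6)
LZ77 triple: (1, 2, 'b')


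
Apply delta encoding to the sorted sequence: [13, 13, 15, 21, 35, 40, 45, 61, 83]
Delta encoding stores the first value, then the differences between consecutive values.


First value: 13
Deltas:
  13 - 13 = 0
  15 - 13 = 2
  21 - 15 = 6
  35 - 21 = 14
  40 - 35 = 5
  45 - 40 = 5
  61 - 45 = 16
  83 - 61 = 22


Delta encoded: [13, 0, 2, 6, 14, 5, 5, 16, 22]


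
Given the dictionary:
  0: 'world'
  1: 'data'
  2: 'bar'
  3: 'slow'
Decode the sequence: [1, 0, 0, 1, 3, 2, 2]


Look up each index in the dictionary:
  1 -> 'data'
  0 -> 'world'
  0 -> 'world'
  1 -> 'data'
  3 -> 'slow'
  2 -> 'bar'
  2 -> 'bar'

Decoded: "data world world data slow bar bar"


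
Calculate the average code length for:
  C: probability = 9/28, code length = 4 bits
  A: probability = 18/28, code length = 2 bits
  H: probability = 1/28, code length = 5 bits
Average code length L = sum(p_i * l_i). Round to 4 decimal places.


Weighted contributions p_i * l_i:
  C: (9/28) * 4 = 36/28
  A: (18/28) * 2 = 36/28
  H: (1/28) * 5 = 5/28
Sum = (36 + 36 + 5)/28 = 77/28

L = 77/28 = 2.7500 bits/symbol


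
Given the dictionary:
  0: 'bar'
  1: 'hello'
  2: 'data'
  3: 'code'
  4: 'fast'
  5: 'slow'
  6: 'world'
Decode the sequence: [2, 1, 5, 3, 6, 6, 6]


Look up each index in the dictionary:
  2 -> 'data'
  1 -> 'hello'
  5 -> 'slow'
  3 -> 'code'
  6 -> 'world'
  6 -> 'world'
  6 -> 'world'

Decoded: "data hello slow code world world world"


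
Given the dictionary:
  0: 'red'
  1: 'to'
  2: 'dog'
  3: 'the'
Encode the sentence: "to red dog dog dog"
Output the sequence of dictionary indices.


Look up each word in the dictionary:
  'to' -> 1
  'red' -> 0
  'dog' -> 2
  'dog' -> 2
  'dog' -> 2

Encoded: [1, 0, 2, 2, 2]


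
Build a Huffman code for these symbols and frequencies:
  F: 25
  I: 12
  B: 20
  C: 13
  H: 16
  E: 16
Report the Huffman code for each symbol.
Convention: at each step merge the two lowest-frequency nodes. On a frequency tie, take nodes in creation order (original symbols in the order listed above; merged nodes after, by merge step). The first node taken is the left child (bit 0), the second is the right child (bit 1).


Huffman tree construction:
Step 1: Merge I(12) + C(13) = 25
Step 2: Merge H(16) + E(16) = 32
Step 3: Merge B(20) + F(25) = 45
Step 4: Merge (I+C)(25) + (H+E)(32) = 57
Step 5: Merge (B+F)(45) + ((I+C)+(H+E))(57) = 102
Read each symbol's code off the tree from the root (left child = 0, right child = 1).

Codes:
  F: 01 (length 2)
  I: 100 (length 3)
  B: 00 (length 2)
  C: 101 (length 3)
  H: 110 (length 3)
  E: 111 (length 3)
Average code length: 261/102 = 2.5588 bits/symbol


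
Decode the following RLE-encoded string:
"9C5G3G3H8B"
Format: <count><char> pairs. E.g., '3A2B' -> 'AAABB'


Expanding each <count><char> pair:
  9C -> 'CCCCCCCCC'
  5G -> 'GGGGG'
  3G -> 'GGG'
  3H -> 'HHH'
  8B -> 'BBBBBBBB'

Decoded = CCCCCCCCCGGGGGGGGHHHBBBBBBBB


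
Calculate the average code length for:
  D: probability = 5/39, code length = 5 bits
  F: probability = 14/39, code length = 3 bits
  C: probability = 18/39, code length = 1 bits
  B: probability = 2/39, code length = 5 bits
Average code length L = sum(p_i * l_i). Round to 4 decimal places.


Weighted contributions p_i * l_i:
  D: (5/39) * 5 = 25/39
  F: (14/39) * 3 = 42/39
  C: (18/39) * 1 = 18/39
  B: (2/39) * 5 = 10/39
Sum = (25 + 42 + 18 + 10)/39 = 95/39

L = 95/39 = 2.4359 bits/symbol


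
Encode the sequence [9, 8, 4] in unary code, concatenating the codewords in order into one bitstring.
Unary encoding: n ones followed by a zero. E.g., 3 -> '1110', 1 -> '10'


Encode each number as n ones followed by a terminating 0:
  9 -> 1111111110 (10 bits)
  8 -> 111111110 (9 bits)
  4 -> 11110 (5 bits)
Total length = 10 + 9 + 5 = 24 bits.

Unary([9, 8, 4]) = 111111111011111111011110 (24 bits)


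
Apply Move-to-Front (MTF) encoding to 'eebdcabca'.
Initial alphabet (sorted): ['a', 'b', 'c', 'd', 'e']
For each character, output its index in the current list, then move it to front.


MTF encoding:
'e': index 4 in ['a', 'b', 'c', 'd', 'e'] -> ['e', 'a', 'b', 'c', 'd']
'e': index 0 in ['e', 'a', 'b', 'c', 'd'] -> ['e', 'a', 'b', 'c', 'd']
'b': index 2 in ['e', 'a', 'b', 'c', 'd'] -> ['b', 'e', 'a', 'c', 'd']
'd': index 4 in ['b', 'e', 'a', 'c', 'd'] -> ['d', 'b', 'e', 'a', 'c']
'c': index 4 in ['d', 'b', 'e', 'a', 'c'] -> ['c', 'd', 'b', 'e', 'a']
'a': index 4 in ['c', 'd', 'b', 'e', 'a'] -> ['a', 'c', 'd', 'b', 'e']
'b': index 3 in ['a', 'c', 'd', 'b', 'e'] -> ['b', 'a', 'c', 'd', 'e']
'c': index 2 in ['b', 'a', 'c', 'd', 'e'] -> ['c', 'b', 'a', 'd', 'e']
'a': index 2 in ['c', 'b', 'a', 'd', 'e'] -> ['a', 'c', 'b', 'd', 'e']


Output: [4, 0, 2, 4, 4, 4, 3, 2, 2]


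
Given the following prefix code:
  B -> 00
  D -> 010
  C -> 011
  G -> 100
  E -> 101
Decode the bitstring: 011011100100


Decoding step by step:
Bits 011 -> C
Bits 011 -> C
Bits 100 -> G
Bits 100 -> G


Decoded message: CCGG


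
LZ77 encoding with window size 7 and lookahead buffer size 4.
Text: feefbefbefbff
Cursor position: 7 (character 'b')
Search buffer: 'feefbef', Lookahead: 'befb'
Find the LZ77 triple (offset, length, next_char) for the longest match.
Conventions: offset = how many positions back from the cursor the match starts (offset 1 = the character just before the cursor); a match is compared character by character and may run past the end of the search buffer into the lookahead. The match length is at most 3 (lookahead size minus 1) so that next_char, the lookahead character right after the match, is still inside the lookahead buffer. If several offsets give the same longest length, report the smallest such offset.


Try each offset into the search buffer:
  offset=1 (pos 6, char 'f'): match length 0
  offset=2 (pos 5, char 'e'): match length 0
  offset=3 (pos 4, char 'b'): match length 3
  offset=4 (pos 3, char 'f'): match length 0
  offset=5 (pos 2, char 'e'): match length 0
  offset=6 (pos 1, char 'e'): match length 0
  offset=7 (pos 0, char 'f'): match length 0
Longest match has length 3 at offset 3.
next_char = character at position 7 + 3 = 10 -> 'b'

Best match: offset=3, length=3 (matching 'bef' starting at position 4)
LZ77 triple: (3, 3, 'b')


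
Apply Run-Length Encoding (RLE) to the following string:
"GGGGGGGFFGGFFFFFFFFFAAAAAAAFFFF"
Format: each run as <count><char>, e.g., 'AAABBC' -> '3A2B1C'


Scanning runs left to right:
  i=0: run of 'G' x 7 -> '7G'
  i=7: run of 'F' x 2 -> '2F'
  i=9: run of 'G' x 2 -> '2G'
  i=11: run of 'F' x 9 -> '9F'
  i=20: run of 'A' x 7 -> '7A'
  i=27: run of 'F' x 4 -> '4F'

RLE = 7G2F2G9F7A4F


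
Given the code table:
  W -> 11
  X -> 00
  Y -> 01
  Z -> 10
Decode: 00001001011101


Decoding:
00 -> X
00 -> X
10 -> Z
01 -> Y
01 -> Y
11 -> W
01 -> Y


Result: XXZYYWY


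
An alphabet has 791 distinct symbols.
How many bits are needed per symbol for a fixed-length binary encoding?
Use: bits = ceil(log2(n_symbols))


log2(791) = 9.6275
Bracket: 2^9 = 512 < 791 <= 2^10 = 1024
So ceil(log2(791)) = 10

bits = ceil(log2(791)) = ceil(9.6275) = 10 bits


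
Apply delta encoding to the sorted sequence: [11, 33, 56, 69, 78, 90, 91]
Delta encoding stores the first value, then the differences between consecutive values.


First value: 11
Deltas:
  33 - 11 = 22
  56 - 33 = 23
  69 - 56 = 13
  78 - 69 = 9
  90 - 78 = 12
  91 - 90 = 1


Delta encoded: [11, 22, 23, 13, 9, 12, 1]


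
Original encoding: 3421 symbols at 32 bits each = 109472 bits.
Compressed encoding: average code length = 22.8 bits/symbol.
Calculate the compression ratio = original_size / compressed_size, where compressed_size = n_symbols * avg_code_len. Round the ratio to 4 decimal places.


original_size = n_symbols * orig_bits = 3421 * 32 = 109472 bits
compressed_size = n_symbols * avg_code_len = 3421 * 22.8 = 77998.8 bits
ratio = original_size / compressed_size = 109472 / 77998.8 = 1.4035

Compression ratio = 1.4035


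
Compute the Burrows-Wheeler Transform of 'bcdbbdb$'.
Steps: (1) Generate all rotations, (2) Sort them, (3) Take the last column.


Rotations (sorted):
  0: $bcdbbdb -> last char: b
  1: b$bcdbbd -> last char: d
  2: bbdb$bcd -> last char: d
  3: bcdbbdb$ -> last char: $
  4: bdb$bcdb -> last char: b
  5: cdbbdb$b -> last char: b
  6: db$bcdbb -> last char: b
  7: dbbdb$bc -> last char: c


BWT = bdd$bbbc


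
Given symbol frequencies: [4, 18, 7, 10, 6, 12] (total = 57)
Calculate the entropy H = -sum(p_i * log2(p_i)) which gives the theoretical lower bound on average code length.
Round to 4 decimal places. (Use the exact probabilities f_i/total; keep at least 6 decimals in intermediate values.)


Per-symbol terms -p_i * log2(p_i) with p_i = f_i/57:
  p = 4/57 = 0.070175: log2(p) = -3.832890, -p*log2(p) = 0.268975
  p = 18/57 = 0.315789: log2(p) = -1.662965, -p*log2(p) = 0.525147
  p = 7/57 = 0.122807: log2(p) = -3.025535, -p*log2(p) = 0.371557
  p = 10/57 = 0.175439: log2(p) = -2.510962, -p*log2(p) = 0.440520
  p = 6/57 = 0.105263: log2(p) = -3.247928, -p*log2(p) = 0.341887
  p = 12/57 = 0.210526: log2(p) = -2.247928, -p*log2(p) = 0.473248
H = 0.268975 + 0.525147 + 0.371557 + 0.440520 + 0.341887 + 0.473248 = 2.421334

H = 2.4213 bits/symbol


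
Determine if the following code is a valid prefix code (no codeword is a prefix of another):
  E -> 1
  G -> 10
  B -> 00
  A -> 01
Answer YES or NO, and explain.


Checking each pair (does one codeword prefix another?):
  E='1' vs G='10': prefix -- VIOLATION

NO -- this is NOT a valid prefix code. E (1) is a prefix of G (10).


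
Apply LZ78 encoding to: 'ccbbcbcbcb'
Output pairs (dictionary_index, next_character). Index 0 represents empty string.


LZ78 encoding steps:
Dictionary: {0: ''}
Step 1: w='' (idx 0), next='c' -> output (0, 'c'), add 'c' as idx 1
Step 2: w='c' (idx 1), next='b' -> output (1, 'b'), add 'cb' as idx 2
Step 3: w='' (idx 0), next='b' -> output (0, 'b'), add 'b' as idx 3
Step 4: w='cb' (idx 2), next='c' -> output (2, 'c'), add 'cbc' as idx 4
Step 5: w='b' (idx 3), next='c' -> output (3, 'c'), add 'bc' as idx 5
Step 6: w='b' (idx 3), end of input -> output (3, '')


Encoded: [(0, 'c'), (1, 'b'), (0, 'b'), (2, 'c'), (3, 'c'), (3, '')]


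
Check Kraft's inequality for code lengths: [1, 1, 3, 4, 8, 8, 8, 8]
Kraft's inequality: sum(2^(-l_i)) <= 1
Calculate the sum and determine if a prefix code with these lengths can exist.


Sum = 2^(-1) + 2^(-1) + 2^(-3) + 2^(-4) + 2^(-8) + 2^(-8) + 2^(-8) + 2^(-8)
    = 0.5 + 0.5 + 0.125 + 0.0625 + 0.00390625 + 0.00390625 + 0.00390625 + 0.00390625
    = 308/256 = 1.203125
Since 1.203125 > 1, Kraft's inequality is NOT satisfied.
A prefix code with these lengths CANNOT exist.

Kraft sum = 1.203125. Not satisfied.
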